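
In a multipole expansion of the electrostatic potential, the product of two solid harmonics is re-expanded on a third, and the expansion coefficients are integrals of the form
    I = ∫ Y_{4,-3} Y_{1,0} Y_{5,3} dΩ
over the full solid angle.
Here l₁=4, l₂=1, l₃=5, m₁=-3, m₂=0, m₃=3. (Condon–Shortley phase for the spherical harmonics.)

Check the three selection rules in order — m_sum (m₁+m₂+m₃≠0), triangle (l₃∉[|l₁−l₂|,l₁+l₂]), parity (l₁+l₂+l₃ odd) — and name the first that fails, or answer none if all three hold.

none

m₁+m₂+m₃ = -3 + 0 + 3 = 0  ✓
triangle: |4−1|=3 ≤ l₃=5 ≤ 4+1=5  ✓
parity: l₁+l₂+l₃ = 10 is even  ✓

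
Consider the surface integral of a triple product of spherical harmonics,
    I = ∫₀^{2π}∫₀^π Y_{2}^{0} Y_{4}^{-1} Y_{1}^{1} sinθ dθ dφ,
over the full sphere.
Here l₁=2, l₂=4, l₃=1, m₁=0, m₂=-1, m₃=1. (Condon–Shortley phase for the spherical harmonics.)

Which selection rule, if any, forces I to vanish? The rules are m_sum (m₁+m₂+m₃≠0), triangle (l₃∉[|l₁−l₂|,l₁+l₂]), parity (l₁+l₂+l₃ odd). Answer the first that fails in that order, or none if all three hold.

triangle

Σmᵢ = 0  ✓
l₃∈[|l₁−l₂|,l₁+l₂]=[2,6], have l₃=1  ✗
Σlᵢ = 7 ⇒ odd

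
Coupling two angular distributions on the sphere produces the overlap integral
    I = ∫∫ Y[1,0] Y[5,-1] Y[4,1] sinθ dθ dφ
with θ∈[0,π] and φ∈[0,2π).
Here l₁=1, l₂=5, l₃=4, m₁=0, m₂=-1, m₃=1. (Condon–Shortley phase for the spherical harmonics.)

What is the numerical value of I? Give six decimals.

Rules hold: Σm=0, L=10 even, 4≤4≤6.
N = 3·11·9 = 297
Δ = 2!·0!·8!/11! = 1/495
Racah Σ t=1..1: t=1:−1/576 = -1/576
⇒ 3j(1 5 4; 0 0 0)² = 5/99, sgn -1
Racah Σ t=1..1: t=1:−1/720 = -1/720
⇒ 3j(1 5 4; 0 -1 1)² = 8/165, sgn +1
4πI² = N·(3j₀)²·(3jₘ)² = 8/11
I = -1·√(0.727273/4π) = -0.24057125

-0.240571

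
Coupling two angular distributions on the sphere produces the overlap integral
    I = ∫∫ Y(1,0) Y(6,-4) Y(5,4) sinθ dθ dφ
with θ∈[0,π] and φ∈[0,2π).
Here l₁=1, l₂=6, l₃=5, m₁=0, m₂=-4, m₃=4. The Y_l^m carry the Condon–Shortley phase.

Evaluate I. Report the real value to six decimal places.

0.182727

Checks pass: Σm=0; 12 even; l₃=5∈[5,7].
(2·1+1)(2·6+1)(2·5+1) = 429
Δ: 2! 0! 10! / 13! → 1/858
sum: t=1:−1/14400 = -1/14400
3j²(1 6 5; 0 0 0) = Δ·Π!·Σ² = 6/143  (sign +1)
sum: t=1:−1/362880 = -1/362880
3j²(1 6 5; 0 -4 4) = Δ·Π!·Σ² = 10/429  (sign +1)
combine: 4πI² = 429·6/143·10/429 = 60/143
take √, sign +1: I = 0.18272698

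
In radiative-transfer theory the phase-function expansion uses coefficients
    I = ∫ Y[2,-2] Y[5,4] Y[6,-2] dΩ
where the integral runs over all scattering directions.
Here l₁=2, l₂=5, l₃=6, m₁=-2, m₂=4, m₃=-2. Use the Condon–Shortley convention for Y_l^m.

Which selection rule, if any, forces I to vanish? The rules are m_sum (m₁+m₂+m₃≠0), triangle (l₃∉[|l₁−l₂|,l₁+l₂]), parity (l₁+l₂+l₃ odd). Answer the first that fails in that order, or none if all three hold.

Σmᵢ = 0  ✓
l₃∈[|l₁−l₂|,l₁+l₂]=[3,7], have l₃=6  ✓
Σlᵢ = 13 ⇒ odd  ✗

parity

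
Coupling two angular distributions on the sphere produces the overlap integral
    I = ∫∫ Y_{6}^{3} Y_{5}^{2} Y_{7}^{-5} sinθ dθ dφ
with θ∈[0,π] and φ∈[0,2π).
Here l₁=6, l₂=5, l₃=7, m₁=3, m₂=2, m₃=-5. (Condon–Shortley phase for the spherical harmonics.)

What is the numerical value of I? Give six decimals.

m-sum 0 ✓  L=18 even ✓  1≤7≤11 ✓
Π(2lᵢ+1) = 13×11×15 = 2145
triangle coeff Δ(6,5,7) = 1/174594420
Σ_t [0,4]: t=0:+1/4147200 t=1:−1/207360 t=2:+1/82944 t=3:−1/207360 t=4:+1/4147200 = 1/345600
(3j)²=420/46189 [(6 5 7; 0 0 0)], sign=-1
Σ_t [1,3]: t=1:−1/6220800 t=2:+1/2419200 t=3:−1/11612160 = 29/174182400
(3j)²=841/83980 [(6 5 7; 3 2 -5)], sign=+1
⇒ 4πI² = 264915/1356277
I = (-1)√(264915/1356277/(4π)) = -0.12467350

-0.124673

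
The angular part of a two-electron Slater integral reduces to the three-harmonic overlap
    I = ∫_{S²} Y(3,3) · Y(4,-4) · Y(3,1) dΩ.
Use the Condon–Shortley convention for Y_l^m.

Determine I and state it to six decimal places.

Checks pass: Σm=0; 10 even; l₃=3∈[1,7].
(2·3+1)(2·4+1)(2·3+1) = 441
Δ: 4! 2! 4! / 11! → 1/34650
sum: t=1:−1/72 t=2:+1/16 t=3:−1/72 = 5/144
3j²(3 4 3; 0 0 0) = Δ·Π!·Σ² = 2/77  (sign -1)
sum: t=0:+1/1152 = 1/1152
3j²(3 4 3; 3 -4 1) = Δ·Π!·Σ² = 1/33  (sign +1)
combine: 4πI² = 441·2/77·1/33 = 42/121
take √, sign -1: I = -0.16619847

-0.166198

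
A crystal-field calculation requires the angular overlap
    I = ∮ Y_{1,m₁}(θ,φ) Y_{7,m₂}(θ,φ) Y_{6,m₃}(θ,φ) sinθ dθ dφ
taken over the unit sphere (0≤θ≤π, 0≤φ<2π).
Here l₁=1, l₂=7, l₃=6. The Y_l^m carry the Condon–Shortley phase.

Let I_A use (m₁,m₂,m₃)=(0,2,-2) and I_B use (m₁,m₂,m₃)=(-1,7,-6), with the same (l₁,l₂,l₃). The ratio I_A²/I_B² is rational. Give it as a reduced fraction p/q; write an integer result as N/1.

l's match ⇒ only the (l;m) 3-j factors differ between A and B.
A: triangle coeff Δ(1,7,6) = 1/1365; Σ_t [1,1]: t=1:−1/967680 = -1/967680; (3j)²=3/91 [(1 7 6; 0 2 -2)], sign=-1
B: triangle coeff Δ(1,7,6) = 1/1365; Σ_t [2,2]: t=2:+1/958003200 = 1/958003200; (3j)²=1/15 [(1 7 6; -1 7 -6)], sign=+1
I_A²/I_B² = (3/91)/(1/15) = 45/91

45/91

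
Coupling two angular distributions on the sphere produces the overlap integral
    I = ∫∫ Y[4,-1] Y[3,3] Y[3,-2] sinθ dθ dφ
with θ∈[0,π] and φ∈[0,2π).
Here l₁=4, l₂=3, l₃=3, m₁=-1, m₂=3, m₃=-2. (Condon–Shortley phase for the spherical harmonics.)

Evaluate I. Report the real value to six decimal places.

0.140463

m-sum 0 ✓  L=10 even ✓  1≤3≤7 ✓
Π(2lᵢ+1) = 9×7×7 = 441
triangle coeff Δ(4,3,3) = 1/34650
Σ_t [1,3]: t=1:−1/72 t=2:+1/16 t=3:−1/72 = 5/144
(3j)²=2/77 [(4 3 3; 0 0 0)], sign=-1
Σ_t [4,4]: t=4:+1/288 = 1/288
(3j)²=5/231 [(4 3 3; -1 3 -2)], sign=-1
⇒ 4πI² = 30/121
I = (+1)√(30/121/(4π)) = 0.14046335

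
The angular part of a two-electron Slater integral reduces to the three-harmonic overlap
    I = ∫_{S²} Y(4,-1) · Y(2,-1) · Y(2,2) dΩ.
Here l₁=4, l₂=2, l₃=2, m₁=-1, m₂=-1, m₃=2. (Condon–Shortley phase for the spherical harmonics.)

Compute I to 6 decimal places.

-0.090112

Rules hold: Σm=0, L=8 even, 2≤2≤6.
N = 9·5·5 = 225
Δ = 4!·4!·0!/9! = 1/630
Racah Σ t=2..2: t=2:+1/16 = 1/16
⇒ 3j(4 2 2; 0 0 0)² = 2/35, sgn +1
Racah Σ t=1..1: t=1:−1/144 = -1/144
⇒ 3j(4 2 2; -1 -1 2)² = 1/126, sgn -1
4πI² = N·(3j₀)²·(3jₘ)² = 5/49
I = -1·√(0.102041/4π) = -0.09011188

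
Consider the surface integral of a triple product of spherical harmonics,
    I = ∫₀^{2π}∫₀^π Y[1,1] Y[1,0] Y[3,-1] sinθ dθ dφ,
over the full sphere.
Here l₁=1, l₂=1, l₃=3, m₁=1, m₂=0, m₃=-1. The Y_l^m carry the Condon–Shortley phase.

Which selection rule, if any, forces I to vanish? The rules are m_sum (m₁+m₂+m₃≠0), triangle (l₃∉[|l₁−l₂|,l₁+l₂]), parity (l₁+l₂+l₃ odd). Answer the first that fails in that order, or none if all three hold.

Σmᵢ = 0  ✓
l₃∈[|l₁−l₂|,l₁+l₂]=[0,2], have l₃=3  ✗
Σlᵢ = 5 ⇒ odd

triangle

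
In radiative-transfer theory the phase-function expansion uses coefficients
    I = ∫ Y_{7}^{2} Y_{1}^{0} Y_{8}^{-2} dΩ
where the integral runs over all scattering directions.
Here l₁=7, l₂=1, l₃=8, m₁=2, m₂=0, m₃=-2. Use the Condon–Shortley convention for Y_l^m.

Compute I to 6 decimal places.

0.237007

Checks pass: Σm=0; 16 even; l₃=8∈[6,8].
(2·7+1)(2·1+1)(2·8+1) = 765
Δ: 0! 14! 2! / 17! → 1/2040
sum: t=0:+1/25401600 = 1/25401600
3j²(7 1 8; 0 0 0) = Δ·Π!·Σ² = 8/255  (sign +1)
sum: t=0:+1/43545600 = 1/43545600
3j²(7 1 8; 2 0 -2) = Δ·Π!·Σ² = 1/34  (sign +1)
combine: 4πI² = 765·8/255·1/34 = 12/17
take √, sign +1: I = 0.23700703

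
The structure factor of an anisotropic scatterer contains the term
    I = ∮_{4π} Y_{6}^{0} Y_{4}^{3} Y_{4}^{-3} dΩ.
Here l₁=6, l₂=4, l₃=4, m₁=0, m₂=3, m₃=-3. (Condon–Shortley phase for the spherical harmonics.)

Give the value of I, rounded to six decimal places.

-0.120915

Rules hold: Σm=0, L=14 even, 2≤4≤10.
N = 13·9·9 = 1053
Δ = 6!·6!·2!/15! = 1/1261260
Racah Σ t=2..4: t=2:+1/4608 t=3:−1/1296 t=4:+1/4608 = -7/20736
⇒ 3j(6 4 4; 0 0 0)² = 20/1287, sgn -1
Racah Σ t=5..6: t=5:−1/28800 t=6:+1/518400 = -17/518400
⇒ 3j(6 4 4; 0 3 -3)² = 289/25740, sgn +1
4πI² = N·(3j₀)²·(3jₘ)² = 289/1573
I = -1·√(0.183725/4π) = -0.12091485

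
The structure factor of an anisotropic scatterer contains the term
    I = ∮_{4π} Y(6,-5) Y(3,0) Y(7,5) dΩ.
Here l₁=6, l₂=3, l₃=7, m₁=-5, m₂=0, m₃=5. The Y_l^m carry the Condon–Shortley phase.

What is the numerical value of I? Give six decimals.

Rules hold: Σm=0, L=16 even, 3≤7≤9.
N = 13·7·15 = 1365
Δ = 2!·10!·4!/17! = 1/2042040
Racah Σ t=0..2: t=0:+1/207360 t=1:−1/57600 t=2:+1/207360 = -1/129600
⇒ 3j(6 3 7; 0 0 0)² = 168/12155, sgn +1
Racah Σ t=1..2: t=1:−1/14515200 t=2:+1/4354560 = 1/6220800
⇒ 3j(6 3 7; -5 0 5)² = 77/4420, sgn +1
4πI² = N·(3j₀)²·(3jₘ)² = 6174/18785
I = +1·√(0.328666/4π) = 0.16172337

0.161723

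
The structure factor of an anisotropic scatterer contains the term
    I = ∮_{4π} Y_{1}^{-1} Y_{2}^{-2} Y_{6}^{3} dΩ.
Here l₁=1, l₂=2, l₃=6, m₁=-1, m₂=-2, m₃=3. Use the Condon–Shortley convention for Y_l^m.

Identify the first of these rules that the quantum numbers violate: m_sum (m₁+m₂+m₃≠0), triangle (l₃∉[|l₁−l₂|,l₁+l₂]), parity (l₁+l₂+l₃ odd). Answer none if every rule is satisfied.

triangle

Σmᵢ = 0  ✓
l₃∈[|l₁−l₂|,l₁+l₂]=[1,3], have l₃=6  ✗
Σlᵢ = 9 ⇒ odd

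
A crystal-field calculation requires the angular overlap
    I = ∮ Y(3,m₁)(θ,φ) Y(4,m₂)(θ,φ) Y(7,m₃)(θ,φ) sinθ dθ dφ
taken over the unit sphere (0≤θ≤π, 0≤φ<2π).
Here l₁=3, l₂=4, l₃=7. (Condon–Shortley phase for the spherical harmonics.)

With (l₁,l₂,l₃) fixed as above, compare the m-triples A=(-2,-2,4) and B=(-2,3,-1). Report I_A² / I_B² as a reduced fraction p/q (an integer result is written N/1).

Shared (l₁,l₂,l₃)=(3,4,7): N and (l;000)² cancel in I_A²/I_B².
A: Δ = 0!·6!·8!/15! = 1/45045; Racah Σ t=0..0: t=0:+1/172800 = 1/172800; ⇒ 3j(3 4 7; -2 -2 4)² = 2/65, sgn -1
B: Δ = 0!·6!·8!/15! = 1/45045; Racah Σ t=0..0: t=0:+1/604800 = 1/604800; ⇒ 3j(3 4 7; -2 3 -1)² = 16/15015, sgn +1
I_A²/I_B² = (2/65)/(16/15015) = 231/8

231/8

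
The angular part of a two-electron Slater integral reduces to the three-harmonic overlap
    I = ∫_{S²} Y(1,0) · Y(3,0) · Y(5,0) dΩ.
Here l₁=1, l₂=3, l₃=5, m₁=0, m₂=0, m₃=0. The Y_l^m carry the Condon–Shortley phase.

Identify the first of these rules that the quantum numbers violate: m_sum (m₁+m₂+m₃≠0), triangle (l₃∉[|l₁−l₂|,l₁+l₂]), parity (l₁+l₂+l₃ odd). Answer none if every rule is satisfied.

triangle

m₁+m₂+m₃ = 0 + 0 + 0 = 0  ✓
triangle: |1−3|=2 ≤ l₃=5 ≤ 1+3=4  ✗
parity: l₁+l₂+l₃ = 9 is odd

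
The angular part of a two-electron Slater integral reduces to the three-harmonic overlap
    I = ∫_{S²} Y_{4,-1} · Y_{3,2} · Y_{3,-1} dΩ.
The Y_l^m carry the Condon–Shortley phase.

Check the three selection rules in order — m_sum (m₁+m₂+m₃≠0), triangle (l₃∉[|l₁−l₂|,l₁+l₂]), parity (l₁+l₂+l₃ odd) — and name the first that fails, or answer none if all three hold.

none

azimuthal sum: -1 + 2 − 1 = 0  ✓
1 ≤ 3 ≤ 7 (triangle on l)  ✓
L = 4 + 3 + 3 = 10 (even)  ✓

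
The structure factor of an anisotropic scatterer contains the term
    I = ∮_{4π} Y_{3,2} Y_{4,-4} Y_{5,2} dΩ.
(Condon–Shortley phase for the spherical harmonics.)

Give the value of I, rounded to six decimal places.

-0.109480

Rules hold: Σm=0, L=12 even, 1≤5≤7.
N = 7·9·11 = 693
Δ = 2!·4!·6!/13! = 1/180180
Racah Σ t=0..2: t=0:+1/576 t=1:−1/144 t=2:+1/576 = -1/288
⇒ 3j(3 4 5; 0 0 0)² = 20/1001, sgn +1
Racah Σ t=0..0: t=0:+1/8640 = 1/8640
⇒ 3j(3 4 5; 2 -4 2)² = 14/1287, sgn -1
4πI² = N·(3j₀)²·(3jₘ)² = 280/1859
I = -1·√(0.150619/4π) = -0.10947990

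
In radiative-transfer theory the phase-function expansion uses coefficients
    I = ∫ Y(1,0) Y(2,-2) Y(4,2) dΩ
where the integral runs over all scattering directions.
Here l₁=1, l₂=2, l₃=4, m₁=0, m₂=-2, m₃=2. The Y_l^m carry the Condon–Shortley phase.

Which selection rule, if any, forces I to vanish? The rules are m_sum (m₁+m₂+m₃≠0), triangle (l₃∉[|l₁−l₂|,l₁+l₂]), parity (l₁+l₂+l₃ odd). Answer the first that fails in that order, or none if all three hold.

Σmᵢ = 0  ✓
l₃∈[|l₁−l₂|,l₁+l₂]=[1,3], have l₃=4  ✗
Σlᵢ = 7 ⇒ odd

triangle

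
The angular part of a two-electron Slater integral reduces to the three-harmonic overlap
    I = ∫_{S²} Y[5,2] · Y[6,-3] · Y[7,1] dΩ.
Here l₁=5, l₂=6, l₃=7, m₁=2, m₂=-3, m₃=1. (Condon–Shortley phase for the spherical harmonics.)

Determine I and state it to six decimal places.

0.051638

Checks pass: Σm=0; 18 even; l₃=7∈[1,11].
(2·5+1)(2·6+1)(2·7+1) = 2145
Δ: 4! 6! 8! / 19! → 1/174594420
sum: t=0:+1/4147200 t=1:−1/207360 t=2:+1/82944 t=3:−1/207360 t=4:+1/4147200 = 1/345600
3j²(5 6 7; 0 0 0) = Δ·Π!·Σ² = 420/46189  (sign -1)
sum: t=0:+1/622080 t=1:−1/414720 t=2:+1/2419200 t=3:−1/174182400 = -23/58060800
3j²(5 6 7; 2 -3 1) = Δ·Π!·Σ² = 1587/923780  (sign -1)
combine: 4πI² = 2145·420/46189·1587/923780 = 499905/14919047
take √, sign +1: I = 0.05163786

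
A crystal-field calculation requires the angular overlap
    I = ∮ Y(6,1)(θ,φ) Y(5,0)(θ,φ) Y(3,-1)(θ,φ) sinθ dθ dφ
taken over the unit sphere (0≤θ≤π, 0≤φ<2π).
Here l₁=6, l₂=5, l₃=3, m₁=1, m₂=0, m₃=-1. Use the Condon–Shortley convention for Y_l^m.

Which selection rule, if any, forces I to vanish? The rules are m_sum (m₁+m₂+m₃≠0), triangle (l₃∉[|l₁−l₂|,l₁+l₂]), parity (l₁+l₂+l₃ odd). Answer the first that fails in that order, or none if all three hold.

none

Σmᵢ = 0  ✓
l₃∈[|l₁−l₂|,l₁+l₂]=[1,11], have l₃=3  ✓
Σlᵢ = 14 ⇒ even  ✓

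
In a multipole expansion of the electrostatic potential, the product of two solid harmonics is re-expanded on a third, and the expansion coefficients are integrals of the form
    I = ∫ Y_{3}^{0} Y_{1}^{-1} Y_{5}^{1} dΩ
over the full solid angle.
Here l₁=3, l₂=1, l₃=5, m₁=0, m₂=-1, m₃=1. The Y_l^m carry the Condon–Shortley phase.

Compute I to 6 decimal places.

0.000000

triangle: need 2≤l₃≤4, have 5; I=0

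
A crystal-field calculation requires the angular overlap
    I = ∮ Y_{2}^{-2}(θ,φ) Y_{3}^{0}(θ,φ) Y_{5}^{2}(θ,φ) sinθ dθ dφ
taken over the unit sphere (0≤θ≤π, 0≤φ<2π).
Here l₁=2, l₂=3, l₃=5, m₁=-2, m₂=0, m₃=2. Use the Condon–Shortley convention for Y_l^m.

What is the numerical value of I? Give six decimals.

0.141758

Rules hold: Σm=0, L=10 even, 1≤5≤5.
N = 5·7·11 = 385
Δ = 0!·4!·6!/11! = 1/2310
Racah Σ t=0..0: t=0:+1/144 = 1/144
⇒ 3j(2 3 5; 0 0 0)² = 10/231, sgn -1
Racah Σ t=0..0: t=0:+1/864 = 1/864
⇒ 3j(2 3 5; -2 0 2)² = 1/66, sgn -1
4πI² = N·(3j₀)²·(3jₘ)² = 25/99
I = +1·√(0.252525/4π) = 0.14175797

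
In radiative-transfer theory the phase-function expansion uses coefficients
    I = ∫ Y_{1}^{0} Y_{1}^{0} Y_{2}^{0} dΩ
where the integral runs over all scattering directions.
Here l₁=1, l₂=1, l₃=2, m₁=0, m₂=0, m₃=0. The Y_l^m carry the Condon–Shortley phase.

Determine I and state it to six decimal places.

0.252313

Rules hold: Σm=0, L=4 even, 0≤2≤2.
N = 3·3·5 = 45
Δ = 0!·2!·2!/5! = 1/30
Racah Σ t=0..0: t=0:+1/1 = 1/1
⇒ 3j(1 1 2; 0 0 0)² = 2/15, sgn +1
(m-triple is (0,0,0) — same symbol as above.)
4πI² = N·(3j₀)²·(3jₘ)² = 4/5
I = +1·√(0.8/4π) = 0.25231325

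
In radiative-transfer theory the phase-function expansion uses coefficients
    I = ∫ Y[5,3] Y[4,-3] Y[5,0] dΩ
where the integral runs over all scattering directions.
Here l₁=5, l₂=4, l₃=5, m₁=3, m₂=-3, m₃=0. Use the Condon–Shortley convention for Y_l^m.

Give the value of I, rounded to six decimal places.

0.130198

Checks pass: Σm=0; 14 even; l₃=5∈[1,9].
(2·5+1)(2·4+1)(2·5+1) = 1089
Δ: 4! 6! 4! / 15! → 1/3153150
sum: t=0:+1/69120 t=1:−1/1728 t=2:+1/576 t=3:−1/1728 t=4:+1/69120 = 7/11520
3j²(5 4 5; 0 0 0) = Δ·Π!·Σ² = 2/143  (sign -1)
sum: t=0:+1/6912 t=1:−1/17280 = 1/11520
3j²(5 4 5; 3 -3 0) = Δ·Π!·Σ² = 2/143  (sign -1)
combine: 4πI² = 1089·2/143·2/143 = 36/169
take √, sign +1: I = 0.13019760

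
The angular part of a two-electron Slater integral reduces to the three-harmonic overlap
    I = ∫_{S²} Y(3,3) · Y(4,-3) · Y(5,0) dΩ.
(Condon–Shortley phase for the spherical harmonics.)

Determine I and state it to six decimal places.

-0.098140

Checks pass: Σm=0; 12 even; l₃=5∈[1,7].
(2·3+1)(2·4+1)(2·5+1) = 693
Δ: 2! 4! 6! / 13! → 1/180180
sum: t=0:+1/576 t=1:−1/144 t=2:+1/576 = -1/288
3j²(3 4 5; 0 0 0) = Δ·Π!·Σ² = 20/1001  (sign +1)
sum: t=0:+1/5760 = 1/5760
3j²(3 4 5; 3 -3 0) = Δ·Π!·Σ² = 5/572  (sign -1)
combine: 4πI² = 693·20/1001·5/572 = 225/1859
take √, sign -1: I = -0.09814013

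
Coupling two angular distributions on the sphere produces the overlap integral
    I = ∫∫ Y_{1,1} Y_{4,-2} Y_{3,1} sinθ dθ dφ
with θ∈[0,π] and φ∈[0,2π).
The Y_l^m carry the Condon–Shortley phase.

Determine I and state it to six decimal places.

Checks pass: Σm=0; 8 even; l₃=3∈[3,5].
(2·1+1)(2·4+1)(2·3+1) = 189
Δ: 2! 0! 6! / 9! → 1/252
sum: t=1:−1/36 = -1/36
3j²(1 4 3; 0 0 0) = Δ·Π!·Σ² = 4/63  (sign +1)
sum: t=0:+1/96 = 1/96
3j²(1 4 3; 1 -2 1) = Δ·Π!·Σ² = 5/84  (sign +1)
combine: 4πI² = 189·4/63·5/84 = 5/7
take √, sign +1: I = 0.23841361

0.238414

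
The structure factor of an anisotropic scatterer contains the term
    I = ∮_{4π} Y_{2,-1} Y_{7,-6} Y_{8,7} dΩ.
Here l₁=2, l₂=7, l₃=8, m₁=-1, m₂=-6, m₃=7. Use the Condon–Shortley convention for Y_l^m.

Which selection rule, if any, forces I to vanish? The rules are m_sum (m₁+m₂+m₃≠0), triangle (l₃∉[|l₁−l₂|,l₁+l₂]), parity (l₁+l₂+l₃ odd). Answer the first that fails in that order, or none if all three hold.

azimuthal sum: -1 − 6 + 7 = 0  ✓
5 ≤ 8 ≤ 9 (triangle on l)  ✓
L = 2 + 7 + 8 = 17 (odd)  ✗

parity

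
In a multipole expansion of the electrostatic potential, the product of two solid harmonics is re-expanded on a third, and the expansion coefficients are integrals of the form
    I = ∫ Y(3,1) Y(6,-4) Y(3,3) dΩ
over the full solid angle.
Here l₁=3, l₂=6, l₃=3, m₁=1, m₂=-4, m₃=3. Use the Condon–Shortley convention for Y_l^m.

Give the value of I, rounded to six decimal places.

Rules hold: Σm=0, L=12 even, 3≤3≤9.
N = 7·13·7 = 637
Δ = 6!·0!·6!/13! = 1/12012
Racah Σ t=3..3: t=3:−1/1296 = -1/1296
⇒ 3j(3 6 3; 0 0 0)² = 100/3003, sgn +1
Racah Σ t=2..2: t=2:+1/34560 = 1/34560
⇒ 3j(3 6 3; 1 -4 3)² = 5/286, sgn +1
4πI² = N·(3j₀)²·(3jₘ)² = 1750/4719
I = +1·√(0.370841/4π) = 0.17178653

0.171787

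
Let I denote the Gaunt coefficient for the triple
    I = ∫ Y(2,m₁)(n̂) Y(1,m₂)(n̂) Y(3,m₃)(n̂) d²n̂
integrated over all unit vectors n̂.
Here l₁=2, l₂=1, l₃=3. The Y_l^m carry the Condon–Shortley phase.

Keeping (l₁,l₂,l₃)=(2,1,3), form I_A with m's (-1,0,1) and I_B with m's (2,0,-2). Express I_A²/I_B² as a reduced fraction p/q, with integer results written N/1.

8/5

Same 2,1,3: normalisation and zero-m 3j drop out of the ratio.
A: Δ: 0! 4! 2! / 7! → 1/105; sum: t=0:+1/6 = 1/6; 3j²(2 1 3; -1 0 1) = Δ·Π!·Σ² = 8/105  (sign +1)
B: Δ: 0! 4! 2! / 7! → 1/105; sum: t=0:+1/24 = 1/24; 3j²(2 1 3; 2 0 -2) = Δ·Π!·Σ² = 1/21  (sign -1)
I_A²/I_B² = (8/105)/(1/21) = 8/5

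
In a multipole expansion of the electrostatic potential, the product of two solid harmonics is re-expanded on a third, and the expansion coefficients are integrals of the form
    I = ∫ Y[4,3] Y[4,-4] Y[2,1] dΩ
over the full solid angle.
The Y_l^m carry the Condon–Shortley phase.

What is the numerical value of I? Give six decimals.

m-sum 0 ✓  L=10 even ✓  0≤2≤8 ✓
Π(2lᵢ+1) = 9×9×5 = 405
triangle coeff Δ(4,4,2) = 1/13860
Σ_t [2,4]: t=2:+1/192 t=3:−1/36 t=4:+1/192 = -5/288
(3j)²=20/693 [(4 4 2; 0 0 0)], sign=-1
Σ_t [0,0]: t=0:+1/1440 = 1/1440
(3j)²=7/165 [(4 4 2; 3 -4 1)], sign=-1
⇒ 4πI² = 60/121
I = (+1)√(60/121/(4π)) = 0.19864517

0.198645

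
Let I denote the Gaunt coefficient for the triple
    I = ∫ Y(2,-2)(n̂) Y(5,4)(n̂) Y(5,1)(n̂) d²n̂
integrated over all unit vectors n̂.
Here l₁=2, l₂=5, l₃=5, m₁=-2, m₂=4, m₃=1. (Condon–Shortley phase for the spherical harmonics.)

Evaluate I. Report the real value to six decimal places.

Σmᵢ = 3 ≠ 0, so the φ-integral vanishes; I = 0

0.000000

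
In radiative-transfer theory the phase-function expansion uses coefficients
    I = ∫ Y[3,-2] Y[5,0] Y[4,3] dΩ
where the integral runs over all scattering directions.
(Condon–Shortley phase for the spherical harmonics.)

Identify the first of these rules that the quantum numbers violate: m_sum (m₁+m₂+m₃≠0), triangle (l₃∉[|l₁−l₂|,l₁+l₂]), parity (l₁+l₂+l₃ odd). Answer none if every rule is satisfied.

azimuthal sum: -2 + 0 + 3 = 1  ✗
2 ≤ 4 ≤ 8 (triangle on l)
L = 3 + 5 + 4 = 12 (even)

m_sum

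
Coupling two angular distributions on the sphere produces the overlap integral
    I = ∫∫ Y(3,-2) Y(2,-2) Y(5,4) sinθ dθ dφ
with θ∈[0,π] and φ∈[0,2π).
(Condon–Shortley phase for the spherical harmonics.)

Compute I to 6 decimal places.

Checks pass: Σm=0; 10 even; l₃=5∈[1,5].
(2·3+1)(2·2+1)(2·5+1) = 385
Δ: 0! 6! 4! / 11! → 1/2310
sum: t=0:+1/144 = 1/144
3j²(3 2 5; 0 0 0) = Δ·Π!·Σ² = 10/231  (sign -1)
sum: t=0:+1/2880 = 1/2880
3j²(3 2 5; -2 -2 4) = Δ·Π!·Σ² = 3/55  (sign -1)
combine: 4πI² = 385·10/231·3/55 = 10/11
take √, sign +1: I = 0.26896683

0.268967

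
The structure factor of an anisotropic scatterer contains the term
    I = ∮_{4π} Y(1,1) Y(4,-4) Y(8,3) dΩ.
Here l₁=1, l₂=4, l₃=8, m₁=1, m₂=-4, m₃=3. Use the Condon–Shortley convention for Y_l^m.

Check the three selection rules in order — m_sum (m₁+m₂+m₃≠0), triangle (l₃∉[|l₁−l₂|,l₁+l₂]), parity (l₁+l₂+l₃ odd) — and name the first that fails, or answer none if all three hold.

triangle

m₁+m₂+m₃ = 1 − 4 + 3 = 0  ✓
triangle: |1−4|=3 ≤ l₃=8 ≤ 1+4=5  ✗
parity: l₁+l₂+l₃ = 13 is odd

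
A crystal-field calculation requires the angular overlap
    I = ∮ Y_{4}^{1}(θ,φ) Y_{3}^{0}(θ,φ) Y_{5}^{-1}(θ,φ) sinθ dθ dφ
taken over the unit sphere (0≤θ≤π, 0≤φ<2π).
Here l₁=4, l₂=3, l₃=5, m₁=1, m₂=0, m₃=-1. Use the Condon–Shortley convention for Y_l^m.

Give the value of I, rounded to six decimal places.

m-sum 0 ✓  L=12 even ✓  1≤5≤7 ✓
Π(2lᵢ+1) = 9×7×11 = 693
triangle coeff Δ(4,3,5) = 1/180180
Σ_t [0,2]: t=0:+1/576 t=1:−1/144 t=2:+1/576 = -1/288
(3j)²=20/1001 [(4 3 5; 0 0 0)], sign=+1
Σ_t [0,2]: t=0:+1/432 t=1:−1/192 t=2:+1/1440 = -19/8640
(3j)²=361/30030 [(4 3 5; 1 0 -1)], sign=-1
⇒ 4πI² = 2166/13013
I = (-1)√(2166/13013/(4π)) = -0.11508947

-0.115089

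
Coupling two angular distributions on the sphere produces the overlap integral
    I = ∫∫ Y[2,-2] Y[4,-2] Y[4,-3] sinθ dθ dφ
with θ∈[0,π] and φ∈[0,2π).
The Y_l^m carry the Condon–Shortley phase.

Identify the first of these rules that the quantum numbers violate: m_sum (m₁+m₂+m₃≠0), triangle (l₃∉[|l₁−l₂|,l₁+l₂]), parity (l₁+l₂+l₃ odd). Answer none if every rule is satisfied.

m₁+m₂+m₃ = -2 − 2 − 3 = -7  ✗
triangle: |2−4|=2 ≤ l₃=4 ≤ 2+4=6
parity: l₁+l₂+l₃ = 10 is even

m_sum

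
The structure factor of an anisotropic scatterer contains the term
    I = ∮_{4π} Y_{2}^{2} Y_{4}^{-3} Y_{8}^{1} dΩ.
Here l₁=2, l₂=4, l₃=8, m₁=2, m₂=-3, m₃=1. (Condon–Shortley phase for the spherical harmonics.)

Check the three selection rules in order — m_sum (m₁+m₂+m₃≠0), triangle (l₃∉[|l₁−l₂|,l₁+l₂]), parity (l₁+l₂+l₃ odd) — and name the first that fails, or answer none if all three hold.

Σmᵢ = 0  ✓
l₃∈[|l₁−l₂|,l₁+l₂]=[2,6], have l₃=8  ✗
Σlᵢ = 14 ⇒ even

triangle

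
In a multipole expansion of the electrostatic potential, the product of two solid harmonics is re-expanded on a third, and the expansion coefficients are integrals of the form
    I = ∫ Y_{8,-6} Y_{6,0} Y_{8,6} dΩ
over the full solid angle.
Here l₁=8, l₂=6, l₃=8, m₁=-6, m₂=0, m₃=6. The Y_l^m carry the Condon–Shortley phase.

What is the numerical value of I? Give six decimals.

m-sum 0 ✓  L=22 even ✓  2≤8≤14 ✓
Π(2lᵢ+1) = 17×13×17 = 3757
triangle coeff Δ(8,6,8) = 1/13742520792
Σ_t [0,6]: t=0:+1/41803776000 t=1:−1/435456000 t=2:+1/39813120 t=3:−1/18662400 t=4:+1/39813120 t=5:−1/435456000 t=6:+1/41803776000 = -11/1393459200
(3j)²=600/96577 [(8 6 8; 0 0 0)], sign=-1
Σ_t [4,6]: t=4:+1/8360755200 t=5:−1/5225472000 t=6:+1/41803776000 = -1/20901888000
(3j)²=39/14858 [(8 6 8; -6 0 6)], sign=-1
⇒ 4πI² = 11700/190969
I = (+1)√(11700/190969/(4π)) = 0.06982430

0.069824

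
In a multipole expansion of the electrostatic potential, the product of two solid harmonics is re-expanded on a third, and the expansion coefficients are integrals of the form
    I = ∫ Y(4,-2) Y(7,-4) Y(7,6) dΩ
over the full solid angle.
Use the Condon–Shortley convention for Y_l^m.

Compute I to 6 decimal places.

Rules hold: Σm=0, L=18 even, 3≤7≤11.
N = 9·15·15 = 2025
Δ = 4!·4!·10!/19! = 1/58198140
Racah Σ t=0..4: t=0:+1/17418240 t=1:−1/622080 t=2:+1/230400 t=3:−1/622080 t=4:+1/17418240 = 1/806400
⇒ 3j(4 7 7; 0 0 0)² = 2268/230945, sgn -1
Racah Σ t=2..3: t=2:+1/34836480 t=3:−1/130636800 = 11/522547200
⇒ 3j(4 7 7; -2 -4 6)² = 1331/81396, sgn -1
4πI² = N·(3j₀)²·(3jₘ)² = 441045/1356277
I = +1·√(0.325188/4π) = 0.16086528

0.160865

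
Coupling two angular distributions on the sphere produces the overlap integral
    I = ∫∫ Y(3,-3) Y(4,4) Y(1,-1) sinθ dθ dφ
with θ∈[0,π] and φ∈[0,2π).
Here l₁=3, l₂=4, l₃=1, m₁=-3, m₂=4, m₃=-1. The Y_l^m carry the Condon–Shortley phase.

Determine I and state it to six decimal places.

m-sum 0 ✓  L=8 even ✓  1≤1≤7 ✓
Π(2lᵢ+1) = 7×9×3 = 189
triangle coeff Δ(3,4,1) = 1/252
Σ_t [3,3]: t=3:−1/36 = -1/36
(3j)²=4/63 [(3 4 1; 0 0 0)], sign=+1
Σ_t [6,6]: t=6:+1/1440 = 1/1440
(3j)²=1/9 [(3 4 1; -3 4 -1)], sign=+1
⇒ 4πI² = 4/3
I = (+1)√(4/3/(4π)) = 0.32573501

0.325735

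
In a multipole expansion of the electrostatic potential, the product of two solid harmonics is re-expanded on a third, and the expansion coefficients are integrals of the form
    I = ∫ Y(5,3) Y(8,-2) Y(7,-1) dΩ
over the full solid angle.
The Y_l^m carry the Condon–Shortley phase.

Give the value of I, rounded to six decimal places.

Rules hold: Σm=0, L=20 even, 3≤7≤13.
N = 11·17·15 = 2805
Δ = 6!·4!·10!/21! = 1/814773960
Racah Σ t=1..5: t=1:−1/87091200 t=2:+1/4976640 t=3:−1/2073600 t=4:+1/4976640 t=5:−1/87091200 = -1/9676800
⇒ 3j(5 8 7; 0 0 0)² = 360/46189, sgn +1
Racah Σ t=0..2: t=0:+1/49766400 t=1:−1/10368000 t=2:+1/19906560 = -13/497664000
⇒ 3j(5 8 7; 3 -2 -1)² = 91/17765, sgn -1
4πI² = N·(3j₀)²·(3jₘ)² = 7560/67507
I = -1·√(0.111988/4π) = -0.09440208

-0.094402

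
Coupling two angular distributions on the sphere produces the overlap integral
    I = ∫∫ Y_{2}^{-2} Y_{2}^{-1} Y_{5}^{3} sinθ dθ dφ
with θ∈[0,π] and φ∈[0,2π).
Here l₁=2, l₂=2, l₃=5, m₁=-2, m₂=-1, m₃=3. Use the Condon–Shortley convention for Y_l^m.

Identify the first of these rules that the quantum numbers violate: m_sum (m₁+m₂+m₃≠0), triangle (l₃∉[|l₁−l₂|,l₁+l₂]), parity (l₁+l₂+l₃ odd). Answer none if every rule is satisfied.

m₁+m₂+m₃ = -2 − 1 + 3 = 0  ✓
triangle: |2−2|=0 ≤ l₃=5 ≤ 2+2=4  ✗
parity: l₁+l₂+l₃ = 9 is odd

triangle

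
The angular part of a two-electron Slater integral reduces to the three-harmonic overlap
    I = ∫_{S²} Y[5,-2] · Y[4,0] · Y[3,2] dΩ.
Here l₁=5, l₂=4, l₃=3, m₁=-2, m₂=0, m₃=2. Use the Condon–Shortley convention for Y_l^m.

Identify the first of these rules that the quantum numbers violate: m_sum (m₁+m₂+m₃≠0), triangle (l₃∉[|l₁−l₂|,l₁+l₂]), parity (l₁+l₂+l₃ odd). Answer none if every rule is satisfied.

Σmᵢ = 0  ✓
l₃∈[|l₁−l₂|,l₁+l₂]=[1,9], have l₃=3  ✓
Σlᵢ = 12 ⇒ even  ✓

none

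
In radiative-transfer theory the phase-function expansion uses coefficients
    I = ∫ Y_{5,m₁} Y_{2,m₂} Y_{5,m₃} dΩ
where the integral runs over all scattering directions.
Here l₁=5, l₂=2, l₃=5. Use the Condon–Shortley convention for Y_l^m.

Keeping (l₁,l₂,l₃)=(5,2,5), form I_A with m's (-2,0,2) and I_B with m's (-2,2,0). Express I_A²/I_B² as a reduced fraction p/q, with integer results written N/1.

l's match ⇒ only the (l;m) 3-j factors differ between A and B.
A: triangle coeff Δ(5,2,5) = 1/38610; Σ_t [0,2]: t=0:+1/20160 t=1:−1/1440 t=2:+1/2880 = -1/3360; (3j)²=6/715 [(5 2 5; -2 0 2)], sign=+1
B: triangle coeff Δ(5,2,5) = 1/38610; Σ_t [2,2]: t=2:+1/2880 = 1/2880; (3j)²=14/429 [(5 2 5; -2 2 0)], sign=-1
I_A²/I_B² = (6/715)/(14/429) = 9/35

9/35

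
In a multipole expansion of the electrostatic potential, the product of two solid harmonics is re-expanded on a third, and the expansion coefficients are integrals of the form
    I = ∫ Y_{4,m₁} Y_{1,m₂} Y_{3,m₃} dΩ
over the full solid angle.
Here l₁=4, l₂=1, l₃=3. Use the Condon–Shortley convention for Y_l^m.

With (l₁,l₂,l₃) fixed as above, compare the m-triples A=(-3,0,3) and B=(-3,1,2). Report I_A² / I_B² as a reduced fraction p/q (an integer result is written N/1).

1/3

l's match ⇒ only the (l;m) 3-j factors differ between A and B.
A: triangle coeff Δ(4,1,3) = 1/252; Σ_t [1,1]: t=1:−1/720 = -1/720; (3j)²=1/36 [(4 1 3; -3 0 3)], sign=-1
B: triangle coeff Δ(4,1,3) = 1/252; Σ_t [2,2]: t=2:+1/240 = 1/240; (3j)²=1/12 [(4 1 3; -3 1 2)], sign=-1
I_A²/I_B² = (1/36)/(1/12) = 1/3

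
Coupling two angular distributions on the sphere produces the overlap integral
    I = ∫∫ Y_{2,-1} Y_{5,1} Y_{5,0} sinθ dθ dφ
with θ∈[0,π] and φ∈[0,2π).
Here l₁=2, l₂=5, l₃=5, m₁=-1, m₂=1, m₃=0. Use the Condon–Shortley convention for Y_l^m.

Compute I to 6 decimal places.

Rules hold: Σm=0, L=12 even, 3≤5≤7.
N = 5·11·11 = 605
Δ = 2!·2!·8!/13! = 1/38610
Racah Σ t=0..2: t=0:+1/2880 t=1:−1/576 t=2:+1/2880 = -1/960
⇒ 3j(2 5 5; 0 0 0)² = 10/429, sgn +1
Racah Σ t=1..2: t=1:−1/1440 t=2:+1/1152 = 1/5760
⇒ 3j(2 5 5; -1 1 0)² = 1/858, sgn -1
4πI² = N·(3j₀)²·(3jₘ)² = 25/1521
I = -1·√(0.0164366/4π) = -0.03616600

-0.036166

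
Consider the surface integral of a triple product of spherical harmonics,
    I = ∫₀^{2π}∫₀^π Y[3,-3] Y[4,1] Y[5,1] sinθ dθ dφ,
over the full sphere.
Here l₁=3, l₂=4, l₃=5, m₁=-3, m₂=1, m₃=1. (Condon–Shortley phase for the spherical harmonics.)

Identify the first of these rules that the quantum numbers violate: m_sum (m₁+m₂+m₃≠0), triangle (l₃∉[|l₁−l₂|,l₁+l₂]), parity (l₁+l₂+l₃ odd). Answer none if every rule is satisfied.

azimuthal sum: -3 + 1 + 1 = -1  ✗
1 ≤ 5 ≤ 7 (triangle on l)
L = 3 + 4 + 5 = 12 (even)

m_sum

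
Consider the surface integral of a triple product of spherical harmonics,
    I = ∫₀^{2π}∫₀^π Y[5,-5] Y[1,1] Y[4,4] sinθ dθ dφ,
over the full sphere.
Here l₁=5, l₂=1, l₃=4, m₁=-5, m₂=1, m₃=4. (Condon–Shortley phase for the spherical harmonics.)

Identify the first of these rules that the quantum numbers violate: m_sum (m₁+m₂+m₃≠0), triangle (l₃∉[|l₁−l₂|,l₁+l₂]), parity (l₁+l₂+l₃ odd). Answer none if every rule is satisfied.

none

Σmᵢ = 0  ✓
l₃∈[|l₁−l₂|,l₁+l₂]=[4,6], have l₃=4  ✓
Σlᵢ = 10 ⇒ even  ✓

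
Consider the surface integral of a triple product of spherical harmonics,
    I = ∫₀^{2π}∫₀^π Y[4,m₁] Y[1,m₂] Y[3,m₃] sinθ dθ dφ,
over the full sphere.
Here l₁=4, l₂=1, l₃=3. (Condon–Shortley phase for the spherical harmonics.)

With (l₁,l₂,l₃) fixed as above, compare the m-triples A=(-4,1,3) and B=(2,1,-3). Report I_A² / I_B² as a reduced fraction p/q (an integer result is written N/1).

28/1

Same 4,1,3: normalisation and zero-m 3j drop out of the ratio.
A: Δ: 2! 6! 0! / 9! → 1/252; sum: t=2:+1/1440 = 1/1440; 3j²(4 1 3; -4 1 3) = Δ·Π!·Σ² = 1/9  (sign +1)
B: Δ: 2! 6! 0! / 9! → 1/252; sum: t=2:+1/1440 = 1/1440; 3j²(4 1 3; 2 1 -3) = Δ·Π!·Σ² = 1/252  (sign +1)
I_A²/I_B² = (1/9)/(1/252) = 28/1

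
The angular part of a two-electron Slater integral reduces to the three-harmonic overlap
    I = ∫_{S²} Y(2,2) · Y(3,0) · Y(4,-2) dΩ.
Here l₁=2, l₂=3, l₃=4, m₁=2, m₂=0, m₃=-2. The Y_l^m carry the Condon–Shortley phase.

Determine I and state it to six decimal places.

l₁+l₂+l₃=9 is odd: 3j(l;000)=0 ⇒ I=0

0.000000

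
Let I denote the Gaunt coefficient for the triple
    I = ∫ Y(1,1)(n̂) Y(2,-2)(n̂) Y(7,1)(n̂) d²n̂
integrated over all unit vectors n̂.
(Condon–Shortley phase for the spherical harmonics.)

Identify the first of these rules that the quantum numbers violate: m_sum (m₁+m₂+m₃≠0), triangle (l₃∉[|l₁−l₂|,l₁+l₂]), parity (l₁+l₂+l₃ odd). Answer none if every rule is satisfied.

triangle

azimuthal sum: 1 − 2 + 1 = 0  ✓
1 ≤ 7 ≤ 3 (triangle on l)  ✗
L = 1 + 2 + 7 = 10 (even)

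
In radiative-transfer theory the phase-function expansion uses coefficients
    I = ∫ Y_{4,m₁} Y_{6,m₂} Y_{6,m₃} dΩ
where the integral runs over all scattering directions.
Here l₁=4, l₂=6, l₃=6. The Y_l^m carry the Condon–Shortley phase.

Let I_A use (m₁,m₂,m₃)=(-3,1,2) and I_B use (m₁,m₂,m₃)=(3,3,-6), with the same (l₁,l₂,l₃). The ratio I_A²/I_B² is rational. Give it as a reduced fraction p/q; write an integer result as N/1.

98/891

l's match ⇒ only the (l;m) 3-j factors differ between A and B.
A: triangle coeff Δ(4,6,6) = 1/15315300; Σ_t [3,4]: t=3:−1/82944 t=4:+1/103680 = -1/414720; (3j)²=49/43758 [(4 6 6; -3 1 2)], sign=-1
B: triangle coeff Δ(4,6,6) = 1/15315300; Σ_t [1,1]: t=1:−1/5806080 = -1/5806080; (3j)²=9/884 [(4 6 6; 3 3 -6)], sign=-1
I_A²/I_B² = (49/43758)/(9/884) = 98/891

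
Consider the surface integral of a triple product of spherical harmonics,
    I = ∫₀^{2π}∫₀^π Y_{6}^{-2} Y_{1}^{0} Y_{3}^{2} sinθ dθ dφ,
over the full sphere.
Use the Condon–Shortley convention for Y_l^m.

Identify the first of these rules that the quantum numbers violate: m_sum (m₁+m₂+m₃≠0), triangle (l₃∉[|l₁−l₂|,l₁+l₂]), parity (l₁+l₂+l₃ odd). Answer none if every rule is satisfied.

triangle

azimuthal sum: -2 + 0 + 2 = 0  ✓
5 ≤ 3 ≤ 7 (triangle on l)  ✗
L = 6 + 1 + 3 = 10 (even)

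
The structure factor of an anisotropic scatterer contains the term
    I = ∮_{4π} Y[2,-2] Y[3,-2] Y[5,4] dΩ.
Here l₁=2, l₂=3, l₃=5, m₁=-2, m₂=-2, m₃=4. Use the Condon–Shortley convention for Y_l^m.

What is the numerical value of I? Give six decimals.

m-sum 0 ✓  L=10 even ✓  1≤5≤5 ✓
Π(2lᵢ+1) = 5×7×11 = 385
triangle coeff Δ(2,3,5) = 1/2310
Σ_t [0,0]: t=0:+1/144 = 1/144
(3j)²=10/231 [(2 3 5; 0 0 0)], sign=-1
Σ_t [0,0]: t=0:+1/2880 = 1/2880
(3j)²=3/55 [(2 3 5; -2 -2 4)], sign=-1
⇒ 4πI² = 10/11
I = (+1)√(10/11/(4π)) = 0.26896683

0.268967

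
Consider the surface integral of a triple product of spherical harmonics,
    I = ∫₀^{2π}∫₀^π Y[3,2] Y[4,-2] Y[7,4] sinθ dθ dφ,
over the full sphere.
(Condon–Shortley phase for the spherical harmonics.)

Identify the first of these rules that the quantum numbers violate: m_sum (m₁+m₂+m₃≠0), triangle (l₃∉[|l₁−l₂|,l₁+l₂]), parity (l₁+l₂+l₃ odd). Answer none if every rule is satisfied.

azimuthal sum: 2 − 2 + 4 = 4  ✗
1 ≤ 7 ≤ 7 (triangle on l)
L = 3 + 4 + 7 = 14 (even)

m_sum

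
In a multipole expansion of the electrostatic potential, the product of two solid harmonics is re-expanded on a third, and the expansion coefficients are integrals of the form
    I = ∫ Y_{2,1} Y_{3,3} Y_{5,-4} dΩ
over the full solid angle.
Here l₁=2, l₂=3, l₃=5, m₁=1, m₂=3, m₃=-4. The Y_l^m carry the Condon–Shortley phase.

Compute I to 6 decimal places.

m-sum 0 ✓  L=10 even ✓  1≤5≤5 ✓
Π(2lᵢ+1) = 5×7×11 = 385
triangle coeff Δ(2,3,5) = 1/2310
Σ_t [0,0]: t=0:+1/144 = 1/144
(3j)²=10/231 [(2 3 5; 0 0 0)], sign=-1
Σ_t [0,0]: t=0:+1/4320 = 1/4320
(3j)²=2/55 [(2 3 5; 1 3 -4)], sign=-1
⇒ 4πI² = 20/33
I = (+1)√(20/33/(4π)) = 0.21961050

0.219610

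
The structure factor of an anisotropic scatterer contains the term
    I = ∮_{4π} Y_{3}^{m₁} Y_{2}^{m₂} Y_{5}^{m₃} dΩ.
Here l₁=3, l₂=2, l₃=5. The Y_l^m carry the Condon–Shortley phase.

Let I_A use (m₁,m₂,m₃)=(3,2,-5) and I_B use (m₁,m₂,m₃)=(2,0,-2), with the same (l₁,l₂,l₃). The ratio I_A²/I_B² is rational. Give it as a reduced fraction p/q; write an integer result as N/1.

10/3

Shared (l₁,l₂,l₃)=(3,2,5): N and (l;000)² cancel in I_A²/I_B².
A: Δ = 0!·6!·4!/11! = 1/2310; Racah Σ t=0..0: t=0:+1/17280 = 1/17280; ⇒ 3j(3 2 5; 3 2 -5)² = 1/11, sgn +1
B: Δ = 0!·6!·4!/11! = 1/2310; Racah Σ t=0..0: t=0:+1/480 = 1/480; ⇒ 3j(3 2 5; 2 0 -2)² = 3/110, sgn -1
I_A²/I_B² = (1/11)/(3/110) = 10/3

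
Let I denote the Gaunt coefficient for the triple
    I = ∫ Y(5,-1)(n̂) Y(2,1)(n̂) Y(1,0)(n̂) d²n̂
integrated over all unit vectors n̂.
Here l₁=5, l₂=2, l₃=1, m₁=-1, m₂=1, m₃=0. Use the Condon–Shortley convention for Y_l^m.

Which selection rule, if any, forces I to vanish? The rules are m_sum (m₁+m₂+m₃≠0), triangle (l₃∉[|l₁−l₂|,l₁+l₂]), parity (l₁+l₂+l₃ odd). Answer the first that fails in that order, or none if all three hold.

m₁+m₂+m₃ = -1 + 1 + 0 = 0  ✓
triangle: |5−2|=3 ≤ l₃=1 ≤ 5+2=7  ✗
parity: l₁+l₂+l₃ = 8 is even

triangle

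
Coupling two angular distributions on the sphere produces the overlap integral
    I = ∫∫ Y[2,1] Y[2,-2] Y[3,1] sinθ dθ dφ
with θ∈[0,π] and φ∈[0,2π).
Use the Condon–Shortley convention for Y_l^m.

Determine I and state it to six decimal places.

0.000000

L=7 odd ⇒ parity kills the (l;000) factor ⇒ I = 0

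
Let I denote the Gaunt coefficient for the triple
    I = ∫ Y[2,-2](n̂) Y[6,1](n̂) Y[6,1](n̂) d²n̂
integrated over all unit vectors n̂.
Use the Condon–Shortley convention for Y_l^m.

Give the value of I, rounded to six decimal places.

0.196649

Rules hold: Σm=0, L=14 even, 4≤6≤8.
N = 5·13·13 = 845
Δ = 2!·2!·10!/15! = 1/90090
Racah Σ t=0..2: t=0:+1/69120 t=1:−1/14400 t=2:+1/69120 = -7/172800
⇒ 3j(2 6 6; 0 0 0)² = 14/715, sgn -1
Racah Σ t=2..2: t=2:+1/57600 = 1/57600
⇒ 3j(2 6 6; -2 1 1)² = 21/715, sgn -1
4πI² = N·(3j₀)²·(3jₘ)² = 294/605
I = +1·√(0.48595/4π) = 0.19664868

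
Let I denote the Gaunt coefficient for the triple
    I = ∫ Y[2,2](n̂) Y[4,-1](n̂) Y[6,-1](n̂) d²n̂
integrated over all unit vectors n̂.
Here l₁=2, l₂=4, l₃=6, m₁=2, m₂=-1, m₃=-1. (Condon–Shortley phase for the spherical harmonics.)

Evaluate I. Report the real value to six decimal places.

-0.094091

Rules hold: Σm=0, L=12 even, 2≤6≤6.
N = 5·9·13 = 585
Δ = 0!·4!·8!/13! = 1/6435
Racah Σ t=0..0: t=0:+1/2304 = 1/2304
⇒ 3j(2 4 6; 0 0 0)² = 5/143, sgn +1
Racah Σ t=0..0: t=0:+1/17280 = 1/17280
⇒ 3j(2 4 6; 2 -1 -1)² = 7/1287, sgn -1
4πI² = N·(3j₀)²·(3jₘ)² = 175/1573
I = -1·√(0.111252/4π) = -0.09409136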